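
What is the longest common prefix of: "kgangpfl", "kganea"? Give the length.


Words: kgangpfl, kganea
  Position 0: all 'k' => match
  Position 1: all 'g' => match
  Position 2: all 'a' => match
  Position 3: all 'n' => match
  Position 4: ('g', 'e') => mismatch, stop
LCP = "kgan" (length 4)

4


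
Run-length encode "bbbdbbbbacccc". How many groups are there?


Input: bbbdbbbbacccc
Scanning for consecutive runs:
  Group 1: 'b' x 3 (positions 0-2)
  Group 2: 'd' x 1 (positions 3-3)
  Group 3: 'b' x 4 (positions 4-7)
  Group 4: 'a' x 1 (positions 8-8)
  Group 5: 'c' x 4 (positions 9-12)
Total groups: 5

5


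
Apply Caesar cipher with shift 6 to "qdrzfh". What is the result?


Caesar cipher: shift "qdrzfh" by 6
  'q' (pos 16) + 6 = pos 22 = 'w'
  'd' (pos 3) + 6 = pos 9 = 'j'
  'r' (pos 17) + 6 = pos 23 = 'x'
  'z' (pos 25) + 6 = pos 5 = 'f'
  'f' (pos 5) + 6 = pos 11 = 'l'
  'h' (pos 7) + 6 = pos 13 = 'n'
Result: wjxfln

wjxfln


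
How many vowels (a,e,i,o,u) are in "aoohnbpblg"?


Input: aoohnbpblg
Checking each character:
  'a' at position 0: vowel (running total: 1)
  'o' at position 1: vowel (running total: 2)
  'o' at position 2: vowel (running total: 3)
  'h' at position 3: consonant
  'n' at position 4: consonant
  'b' at position 5: consonant
  'p' at position 6: consonant
  'b' at position 7: consonant
  'l' at position 8: consonant
  'g' at position 9: consonant
Total vowels: 3

3


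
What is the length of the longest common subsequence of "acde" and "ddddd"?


LCS of "acde" and "ddddd"
DP table:
           d    d    d    d    d
      0    0    0    0    0    0
  a   0    0    0    0    0    0
  c   0    0    0    0    0    0
  d   0    1    1    1    1    1
  e   0    1    1    1    1    1
LCS length = dp[4][5] = 1

1


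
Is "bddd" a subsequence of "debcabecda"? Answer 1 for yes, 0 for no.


Check if "bddd" is a subsequence of "debcabecda"
Greedy scan:
  Position 0 ('d'): no match needed
  Position 1 ('e'): no match needed
  Position 2 ('b'): matches sub[0] = 'b'
  Position 3 ('c'): no match needed
  Position 4 ('a'): no match needed
  Position 5 ('b'): no match needed
  Position 6 ('e'): no match needed
  Position 7 ('c'): no match needed
  Position 8 ('d'): matches sub[1] = 'd'
  Position 9 ('a'): no match needed
Only matched 2/4 characters => not a subsequence

0


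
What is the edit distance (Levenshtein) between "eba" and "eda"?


Computing edit distance: "eba" -> "eda"
DP table:
           e    d    a
      0    1    2    3
  e   1    0    1    2
  b   2    1    1    2
  a   3    2    2    1
Edit distance = dp[3][3] = 1

1


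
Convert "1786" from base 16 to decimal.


Input: "1786" in base 16
Positional expansion:
  Digit '1' (value 1) x 16^3 = 4096
  Digit '7' (value 7) x 16^2 = 1792
  Digit '8' (value 8) x 16^1 = 128
  Digit '6' (value 6) x 16^0 = 6
Sum = 6022

6022


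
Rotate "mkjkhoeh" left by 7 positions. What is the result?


Input: "mkjkhoeh", rotate left by 7
First 7 characters: "mkjkhoe"
Remaining characters: "h"
Concatenate remaining + first: "h" + "mkjkhoe" = "hmkjkhoe"

hmkjkhoe


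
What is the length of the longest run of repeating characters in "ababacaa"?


Input: "ababacaa"
Scanning for longest run:
  Position 1 ('b'): new char, reset run to 1
  Position 2 ('a'): new char, reset run to 1
  Position 3 ('b'): new char, reset run to 1
  Position 4 ('a'): new char, reset run to 1
  Position 5 ('c'): new char, reset run to 1
  Position 6 ('a'): new char, reset run to 1
  Position 7 ('a'): continues run of 'a', length=2
Longest run: 'a' with length 2

2


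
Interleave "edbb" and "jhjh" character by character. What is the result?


Interleaving "edbb" and "jhjh":
  Position 0: 'e' from first, 'j' from second => "ej"
  Position 1: 'd' from first, 'h' from second => "dh"
  Position 2: 'b' from first, 'j' from second => "bj"
  Position 3: 'b' from first, 'h' from second => "bh"
Result: ejdhbjbh

ejdhbjbh


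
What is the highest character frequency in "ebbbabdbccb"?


Input: ebbbabdbccb
Character counts:
  'a': 1
  'b': 6
  'c': 2
  'd': 1
  'e': 1
Maximum frequency: 6

6


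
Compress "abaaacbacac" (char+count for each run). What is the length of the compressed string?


Input: abaaacbacac
Runs:
  'a' x 1 => "a1"
  'b' x 1 => "b1"
  'a' x 3 => "a3"
  'c' x 1 => "c1"
  'b' x 1 => "b1"
  'a' x 1 => "a1"
  'c' x 1 => "c1"
  'a' x 1 => "a1"
  'c' x 1 => "c1"
Compressed: "a1b1a3c1b1a1c1a1c1"
Compressed length: 18

18


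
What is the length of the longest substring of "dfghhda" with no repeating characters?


Input: "dfghhda"
Sliding window (track last position of each char):
  Position 0 ('d'): window [0,0] length 1 -- new best
  Position 1 ('f'): window [0,1] length 2 -- new best
  Position 2 ('g'): window [0,2] length 3 -- new best
  Position 3 ('h'): window [0,3] length 4 -- new best
  Position 4 ('h'): repeat (last at 3), move window start to 4
  Position 4 ('h'): window [4,4] length 1
  Position 5 ('d'): window [4,5] length 2
  Position 6 ('a'): window [4,6] length 3
Longest substring with no repeats: "dfgh" with length 4

4


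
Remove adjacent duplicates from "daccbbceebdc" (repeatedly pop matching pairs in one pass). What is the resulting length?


Input: daccbbceebdc
Stack-based adjacent duplicate removal:
  Read 'd': push. Stack: d
  Read 'a': push. Stack: da
  Read 'c': push. Stack: dac
  Read 'c': matches stack top 'c' => pop. Stack: da
  Read 'b': push. Stack: dab
  Read 'b': matches stack top 'b' => pop. Stack: da
  Read 'c': push. Stack: dac
  Read 'e': push. Stack: dace
  Read 'e': matches stack top 'e' => pop. Stack: dac
  Read 'b': push. Stack: dacb
  Read 'd': push. Stack: dacbd
  Read 'c': push. Stack: dacbdc
Final stack: "dacbdc" (length 6)

6


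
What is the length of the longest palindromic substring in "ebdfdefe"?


Input: "ebdfdefe"
Checking substrings for palindromes:
  [2:5] "dfd" (len 3) => palindrome
  [5:8] "efe" (len 3) => palindrome
Longest palindromic substring: "dfd" with length 3

3


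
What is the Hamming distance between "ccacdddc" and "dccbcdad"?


Comparing "ccacdddc" and "dccbcdad" position by position:
  Position 0: 'c' vs 'd' => differ
  Position 1: 'c' vs 'c' => same
  Position 2: 'a' vs 'c' => differ
  Position 3: 'c' vs 'b' => differ
  Position 4: 'd' vs 'c' => differ
  Position 5: 'd' vs 'd' => same
  Position 6: 'd' vs 'a' => differ
  Position 7: 'c' vs 'd' => differ
Total differences (Hamming distance): 6

6


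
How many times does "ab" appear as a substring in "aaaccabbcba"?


Searching for "ab" in "aaaccabbcba"
Scanning each position:
  Position 0: "aa" => no
  Position 1: "aa" => no
  Position 2: "ac" => no
  Position 3: "cc" => no
  Position 4: "ca" => no
  Position 5: "ab" => MATCH
  Position 6: "bb" => no
  Position 7: "bc" => no
  Position 8: "cb" => no
  Position 9: "ba" => no
Total occurrences: 1

1


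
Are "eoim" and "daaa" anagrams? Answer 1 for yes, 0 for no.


Strings: "eoim", "daaa"
Sorted first:  eimo
Sorted second: aaad
Differ at position 0: 'e' vs 'a' => not anagrams

0


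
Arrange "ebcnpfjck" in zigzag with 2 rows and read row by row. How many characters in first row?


Zigzag "ebcnpfjck" into 2 rows:
Placing characters:
  'e' => row 0
  'b' => row 1
  'c' => row 0
  'n' => row 1
  'p' => row 0
  'f' => row 1
  'j' => row 0
  'c' => row 1
  'k' => row 0
Rows:
  Row 0: "ecpjk"
  Row 1: "bnfc"
First row length: 5

5


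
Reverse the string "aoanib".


Input: aoanib
Reading characters right to left:
  Position 5: 'b'
  Position 4: 'i'
  Position 3: 'n'
  Position 2: 'a'
  Position 1: 'o'
  Position 0: 'a'
Reversed: binaoa

binaoa


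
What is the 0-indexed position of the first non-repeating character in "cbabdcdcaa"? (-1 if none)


Input: cbabdcdcaa
Character frequencies:
  'a': 3
  'b': 2
  'c': 3
  'd': 2
Scanning left to right for freq == 1:
  Position 0 ('c'): freq=3, skip
  Position 1 ('b'): freq=2, skip
  Position 2 ('a'): freq=3, skip
  Position 3 ('b'): freq=2, skip
  Position 4 ('d'): freq=2, skip
  Position 5 ('c'): freq=3, skip
  Position 6 ('d'): freq=2, skip
  Position 7 ('c'): freq=3, skip
  Position 8 ('a'): freq=3, skip
  Position 9 ('a'): freq=3, skip
  No unique character found => answer = -1

-1


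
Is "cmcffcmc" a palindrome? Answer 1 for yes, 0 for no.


Input: cmcffcmc
Reversed: cmcffcmc
  Compare pos 0 ('c') with pos 7 ('c'): match
  Compare pos 1 ('m') with pos 6 ('m'): match
  Compare pos 2 ('c') with pos 5 ('c'): match
  Compare pos 3 ('f') with pos 4 ('f'): match
Result: palindrome

1


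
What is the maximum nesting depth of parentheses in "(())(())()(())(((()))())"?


Input: "(())(())()(())(((()))())"
Tracking depth:
  Position 0 '(': depth becomes 1
  Position 1 '(': depth becomes 2
  Position 2 ')': depth becomes 1
  Position 3 ')': depth becomes 0
  Position 4 '(': depth becomes 1
  Position 5 '(': depth becomes 2
  Position 6 ')': depth becomes 1
  Position 7 ')': depth becomes 0
  Position 8 '(': depth becomes 1
  Position 9 ')': depth becomes 0
  Position 10 '(': depth becomes 1
  Position 11 '(': depth becomes 2
  Position 12 ')': depth becomes 1
  Position 13 ')': depth becomes 0
  Position 14 '(': depth becomes 1
  Position 15 '(': depth becomes 2
  Position 16 '(': depth becomes 3
  Position 17 '(': depth becomes 4
  Position 18 ')': depth becomes 3
  Position 19 ')': depth becomes 2
  Position 20 ')': depth becomes 1
  Position 21 '(': depth becomes 2
  Position 22 ')': depth becomes 1
  Position 23 ')': depth becomes 0
Maximum depth reached: 4

4


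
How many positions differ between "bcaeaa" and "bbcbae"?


Comparing "bcaeaa" and "bbcbae" position by position:
  Position 0: 'b' vs 'b' => same
  Position 1: 'c' vs 'b' => DIFFER
  Position 2: 'a' vs 'c' => DIFFER
  Position 3: 'e' vs 'b' => DIFFER
  Position 4: 'a' vs 'a' => same
  Position 5: 'a' vs 'e' => DIFFER
Positions that differ: 4

4


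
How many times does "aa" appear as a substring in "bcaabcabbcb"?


Searching for "aa" in "bcaabcabbcb"
Scanning each position:
  Position 0: "bc" => no
  Position 1: "ca" => no
  Position 2: "aa" => MATCH
  Position 3: "ab" => no
  Position 4: "bc" => no
  Position 5: "ca" => no
  Position 6: "ab" => no
  Position 7: "bb" => no
  Position 8: "bc" => no
  Position 9: "cb" => no
Total occurrences: 1

1


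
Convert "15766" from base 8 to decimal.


Input: "15766" in base 8
Positional expansion:
  Digit '1' (value 1) x 8^4 = 4096
  Digit '5' (value 5) x 8^3 = 2560
  Digit '7' (value 7) x 8^2 = 448
  Digit '6' (value 6) x 8^1 = 48
  Digit '6' (value 6) x 8^0 = 6
Sum = 7158

7158


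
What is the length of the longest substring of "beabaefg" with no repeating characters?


Input: "beabaefg"
Sliding window (track last position of each char):
  Position 0 ('b'): window [0,0] length 1 -- new best
  Position 1 ('e'): window [0,1] length 2 -- new best
  Position 2 ('a'): window [0,2] length 3 -- new best
  Position 3 ('b'): repeat (last at 0), move window start to 1
  Position 3 ('b'): window [1,3] length 3
  Position 4 ('a'): repeat (last at 2), move window start to 3
  Position 4 ('a'): window [3,4] length 2
  Position 5 ('e'): window [3,5] length 3
  Position 6 ('f'): window [3,6] length 4 -- new best
  Position 7 ('g'): window [3,7] length 5 -- new best
Longest substring with no repeats: "baefg" with length 5

5


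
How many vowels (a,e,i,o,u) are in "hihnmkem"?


Input: hihnmkem
Checking each character:
  'h' at position 0: consonant
  'i' at position 1: vowel (running total: 1)
  'h' at position 2: consonant
  'n' at position 3: consonant
  'm' at position 4: consonant
  'k' at position 5: consonant
  'e' at position 6: vowel (running total: 2)
  'm' at position 7: consonant
Total vowels: 2

2


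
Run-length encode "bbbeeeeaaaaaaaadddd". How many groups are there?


Input: bbbeeeeaaaaaaaadddd
Scanning for consecutive runs:
  Group 1: 'b' x 3 (positions 0-2)
  Group 2: 'e' x 4 (positions 3-6)
  Group 3: 'a' x 8 (positions 7-14)
  Group 4: 'd' x 4 (positions 15-18)
Total groups: 4

4


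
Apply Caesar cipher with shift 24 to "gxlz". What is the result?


Caesar cipher: shift "gxlz" by 24
  'g' (pos 6) + 24 = pos 4 = 'e'
  'x' (pos 23) + 24 = pos 21 = 'v'
  'l' (pos 11) + 24 = pos 9 = 'j'
  'z' (pos 25) + 24 = pos 23 = 'x'
Result: evjx

evjx


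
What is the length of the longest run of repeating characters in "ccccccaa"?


Input: "ccccccaa"
Scanning for longest run:
  Position 1 ('c'): continues run of 'c', length=2
  Position 2 ('c'): continues run of 'c', length=3
  Position 3 ('c'): continues run of 'c', length=4
  Position 4 ('c'): continues run of 'c', length=5
  Position 5 ('c'): continues run of 'c', length=6
  Position 6 ('a'): new char, reset run to 1
  Position 7 ('a'): continues run of 'a', length=2
Longest run: 'c' with length 6

6


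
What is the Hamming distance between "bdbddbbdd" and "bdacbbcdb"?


Comparing "bdbddbbdd" and "bdacbbcdb" position by position:
  Position 0: 'b' vs 'b' => same
  Position 1: 'd' vs 'd' => same
  Position 2: 'b' vs 'a' => differ
  Position 3: 'd' vs 'c' => differ
  Position 4: 'd' vs 'b' => differ
  Position 5: 'b' vs 'b' => same
  Position 6: 'b' vs 'c' => differ
  Position 7: 'd' vs 'd' => same
  Position 8: 'd' vs 'b' => differ
Total differences (Hamming distance): 5

5


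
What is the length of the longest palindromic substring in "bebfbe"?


Input: "bebfbe"
Checking substrings for palindromes:
  [1:6] "ebfbe" (len 5) => palindrome
  [0:3] "beb" (len 3) => palindrome
  [2:5] "bfb" (len 3) => palindrome
Longest palindromic substring: "ebfbe" with length 5

5


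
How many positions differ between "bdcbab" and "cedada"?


Comparing "bdcbab" and "cedada" position by position:
  Position 0: 'b' vs 'c' => DIFFER
  Position 1: 'd' vs 'e' => DIFFER
  Position 2: 'c' vs 'd' => DIFFER
  Position 3: 'b' vs 'a' => DIFFER
  Position 4: 'a' vs 'd' => DIFFER
  Position 5: 'b' vs 'a' => DIFFER
Positions that differ: 6

6


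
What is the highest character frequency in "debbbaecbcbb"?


Input: debbbaecbcbb
Character counts:
  'a': 1
  'b': 6
  'c': 2
  'd': 1
  'e': 2
Maximum frequency: 6

6


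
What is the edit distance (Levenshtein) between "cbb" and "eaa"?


Computing edit distance: "cbb" -> "eaa"
DP table:
           e    a    a
      0    1    2    3
  c   1    1    2    3
  b   2    2    2    3
  b   3    3    3    3
Edit distance = dp[3][3] = 3

3


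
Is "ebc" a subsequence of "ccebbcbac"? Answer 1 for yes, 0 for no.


Check if "ebc" is a subsequence of "ccebbcbac"
Greedy scan:
  Position 0 ('c'): no match needed
  Position 1 ('c'): no match needed
  Position 2 ('e'): matches sub[0] = 'e'
  Position 3 ('b'): matches sub[1] = 'b'
  Position 4 ('b'): no match needed
  Position 5 ('c'): matches sub[2] = 'c'
  Position 6 ('b'): no match needed
  Position 7 ('a'): no match needed
  Position 8 ('c'): no match needed
All 3 characters matched => is a subsequence

1


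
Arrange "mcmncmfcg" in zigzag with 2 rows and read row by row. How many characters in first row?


Zigzag "mcmncmfcg" into 2 rows:
Placing characters:
  'm' => row 0
  'c' => row 1
  'm' => row 0
  'n' => row 1
  'c' => row 0
  'm' => row 1
  'f' => row 0
  'c' => row 1
  'g' => row 0
Rows:
  Row 0: "mmcfg"
  Row 1: "cnmc"
First row length: 5

5


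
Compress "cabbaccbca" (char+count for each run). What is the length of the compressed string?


Input: cabbaccbca
Runs:
  'c' x 1 => "c1"
  'a' x 1 => "a1"
  'b' x 2 => "b2"
  'a' x 1 => "a1"
  'c' x 2 => "c2"
  'b' x 1 => "b1"
  'c' x 1 => "c1"
  'a' x 1 => "a1"
Compressed: "c1a1b2a1c2b1c1a1"
Compressed length: 16

16


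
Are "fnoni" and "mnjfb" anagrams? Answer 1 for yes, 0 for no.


Strings: "fnoni", "mnjfb"
Sorted first:  finno
Sorted second: bfjmn
Differ at position 0: 'f' vs 'b' => not anagrams

0


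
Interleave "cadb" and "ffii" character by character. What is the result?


Interleaving "cadb" and "ffii":
  Position 0: 'c' from first, 'f' from second => "cf"
  Position 1: 'a' from first, 'f' from second => "af"
  Position 2: 'd' from first, 'i' from second => "di"
  Position 3: 'b' from first, 'i' from second => "bi"
Result: cfafdibi

cfafdibi


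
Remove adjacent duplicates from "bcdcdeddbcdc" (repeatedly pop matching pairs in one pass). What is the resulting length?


Input: bcdcdeddbcdc
Stack-based adjacent duplicate removal:
  Read 'b': push. Stack: b
  Read 'c': push. Stack: bc
  Read 'd': push. Stack: bcd
  Read 'c': push. Stack: bcdc
  Read 'd': push. Stack: bcdcd
  Read 'e': push. Stack: bcdcde
  Read 'd': push. Stack: bcdcded
  Read 'd': matches stack top 'd' => pop. Stack: bcdcde
  Read 'b': push. Stack: bcdcdeb
  Read 'c': push. Stack: bcdcdebc
  Read 'd': push. Stack: bcdcdebcd
  Read 'c': push. Stack: bcdcdebcdc
Final stack: "bcdcdebcdc" (length 10)

10


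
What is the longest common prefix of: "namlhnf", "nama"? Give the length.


Words: namlhnf, nama
  Position 0: all 'n' => match
  Position 1: all 'a' => match
  Position 2: all 'm' => match
  Position 3: ('l', 'a') => mismatch, stop
LCP = "nam" (length 3)

3


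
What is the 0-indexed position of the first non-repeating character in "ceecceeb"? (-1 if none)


Input: ceecceeb
Character frequencies:
  'b': 1
  'c': 3
  'e': 4
Scanning left to right for freq == 1:
  Position 0 ('c'): freq=3, skip
  Position 1 ('e'): freq=4, skip
  Position 2 ('e'): freq=4, skip
  Position 3 ('c'): freq=3, skip
  Position 4 ('c'): freq=3, skip
  Position 5 ('e'): freq=4, skip
  Position 6 ('e'): freq=4, skip
  Position 7 ('b'): unique! => answer = 7

7


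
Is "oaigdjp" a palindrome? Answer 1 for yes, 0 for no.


Input: oaigdjp
Reversed: pjdgiao
  Compare pos 0 ('o') with pos 6 ('p'): MISMATCH
  Compare pos 1 ('a') with pos 5 ('j'): MISMATCH
  Compare pos 2 ('i') with pos 4 ('d'): MISMATCH
Result: not a palindrome

0


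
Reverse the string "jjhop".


Input: jjhop
Reading characters right to left:
  Position 4: 'p'
  Position 3: 'o'
  Position 2: 'h'
  Position 1: 'j'
  Position 0: 'j'
Reversed: pohjj

pohjj


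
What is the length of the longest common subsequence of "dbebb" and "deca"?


LCS of "dbebb" and "deca"
DP table:
           d    e    c    a
      0    0    0    0    0
  d   0    1    1    1    1
  b   0    1    1    1    1
  e   0    1    2    2    2
  b   0    1    2    2    2
  b   0    1    2    2    2
LCS length = dp[5][4] = 2

2


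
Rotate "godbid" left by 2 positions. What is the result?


Input: "godbid", rotate left by 2
First 2 characters: "go"
Remaining characters: "dbid"
Concatenate remaining + first: "dbid" + "go" = "dbidgo"

dbidgo


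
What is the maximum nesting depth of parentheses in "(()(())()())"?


Input: "(()(())()())"
Tracking depth:
  Position 0 '(': depth becomes 1
  Position 1 '(': depth becomes 2
  Position 2 ')': depth becomes 1
  Position 3 '(': depth becomes 2
  Position 4 '(': depth becomes 3
  Position 5 ')': depth becomes 2
  Position 6 ')': depth becomes 1
  Position 7 '(': depth becomes 2
  Position 8 ')': depth becomes 1
  Position 9 '(': depth becomes 2
  Position 10 ')': depth becomes 1
  Position 11 ')': depth becomes 0
Maximum depth reached: 3

3


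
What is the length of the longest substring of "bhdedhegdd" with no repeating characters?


Input: "bhdedhegdd"
Sliding window (track last position of each char):
  Position 0 ('b'): window [0,0] length 1 -- new best
  Position 1 ('h'): window [0,1] length 2 -- new best
  Position 2 ('d'): window [0,2] length 3 -- new best
  Position 3 ('e'): window [0,3] length 4 -- new best
  Position 4 ('d'): repeat (last at 2), move window start to 3
  Position 4 ('d'): window [3,4] length 2
  Position 5 ('h'): window [3,5] length 3
  Position 6 ('e'): repeat (last at 3), move window start to 4
  Position 6 ('e'): window [4,6] length 3
  Position 7 ('g'): window [4,7] length 4
  Position 8 ('d'): repeat (last at 4), move window start to 5
  Position 8 ('d'): window [5,8] length 4
  Position 9 ('d'): repeat (last at 8), move window start to 9
  Position 9 ('d'): window [9,9] length 1
Longest substring with no repeats: "bhde" with length 4

4


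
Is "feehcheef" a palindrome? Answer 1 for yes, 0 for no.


Input: feehcheef
Reversed: feehcheef
  Compare pos 0 ('f') with pos 8 ('f'): match
  Compare pos 1 ('e') with pos 7 ('e'): match
  Compare pos 2 ('e') with pos 6 ('e'): match
  Compare pos 3 ('h') with pos 5 ('h'): match
Result: palindrome

1


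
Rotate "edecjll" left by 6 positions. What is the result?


Input: "edecjll", rotate left by 6
First 6 characters: "edecjl"
Remaining characters: "l"
Concatenate remaining + first: "l" + "edecjl" = "ledecjl"

ledecjl


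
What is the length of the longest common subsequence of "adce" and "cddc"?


LCS of "adce" and "cddc"
DP table:
           c    d    d    c
      0    0    0    0    0
  a   0    0    0    0    0
  d   0    0    1    1    1
  c   0    1    1    1    2
  e   0    1    1    1    2
LCS length = dp[4][4] = 2

2


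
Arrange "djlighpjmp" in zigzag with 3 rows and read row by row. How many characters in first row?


Zigzag "djlighpjmp" into 3 rows:
Placing characters:
  'd' => row 0
  'j' => row 1
  'l' => row 2
  'i' => row 1
  'g' => row 0
  'h' => row 1
  'p' => row 2
  'j' => row 1
  'm' => row 0
  'p' => row 1
Rows:
  Row 0: "dgm"
  Row 1: "jihjp"
  Row 2: "lp"
First row length: 3

3


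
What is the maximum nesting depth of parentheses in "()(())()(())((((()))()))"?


Input: "()(())()(())((((()))()))"
Tracking depth:
  Position 0 '(': depth becomes 1
  Position 1 ')': depth becomes 0
  Position 2 '(': depth becomes 1
  Position 3 '(': depth becomes 2
  Position 4 ')': depth becomes 1
  Position 5 ')': depth becomes 0
  Position 6 '(': depth becomes 1
  Position 7 ')': depth becomes 0
  Position 8 '(': depth becomes 1
  Position 9 '(': depth becomes 2
  Position 10 ')': depth becomes 1
  Position 11 ')': depth becomes 0
  Position 12 '(': depth becomes 1
  Position 13 '(': depth becomes 2
  Position 14 '(': depth becomes 3
  Position 15 '(': depth becomes 4
  Position 16 '(': depth becomes 5
  Position 17 ')': depth becomes 4
  Position 18 ')': depth becomes 3
  Position 19 ')': depth becomes 2
  Position 20 '(': depth becomes 3
  Position 21 ')': depth becomes 2
  Position 22 ')': depth becomes 1
  Position 23 ')': depth becomes 0
Maximum depth reached: 5

5


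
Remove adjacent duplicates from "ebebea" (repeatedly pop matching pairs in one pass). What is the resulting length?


Input: ebebea
Stack-based adjacent duplicate removal:
  Read 'e': push. Stack: e
  Read 'b': push. Stack: eb
  Read 'e': push. Stack: ebe
  Read 'b': push. Stack: ebeb
  Read 'e': push. Stack: ebebe
  Read 'a': push. Stack: ebebea
Final stack: "ebebea" (length 6)

6


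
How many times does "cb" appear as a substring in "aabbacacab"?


Searching for "cb" in "aabbacacab"
Scanning each position:
  Position 0: "aa" => no
  Position 1: "ab" => no
  Position 2: "bb" => no
  Position 3: "ba" => no
  Position 4: "ac" => no
  Position 5: "ca" => no
  Position 6: "ac" => no
  Position 7: "ca" => no
  Position 8: "ab" => no
Total occurrences: 0

0


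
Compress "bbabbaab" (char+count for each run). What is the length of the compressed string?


Input: bbabbaab
Runs:
  'b' x 2 => "b2"
  'a' x 1 => "a1"
  'b' x 2 => "b2"
  'a' x 2 => "a2"
  'b' x 1 => "b1"
Compressed: "b2a1b2a2b1"
Compressed length: 10

10


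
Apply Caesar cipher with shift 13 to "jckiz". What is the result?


Caesar cipher: shift "jckiz" by 13
  'j' (pos 9) + 13 = pos 22 = 'w'
  'c' (pos 2) + 13 = pos 15 = 'p'
  'k' (pos 10) + 13 = pos 23 = 'x'
  'i' (pos 8) + 13 = pos 21 = 'v'
  'z' (pos 25) + 13 = pos 12 = 'm'
Result: wpxvm

wpxvm


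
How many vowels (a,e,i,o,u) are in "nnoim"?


Input: nnoim
Checking each character:
  'n' at position 0: consonant
  'n' at position 1: consonant
  'o' at position 2: vowel (running total: 1)
  'i' at position 3: vowel (running total: 2)
  'm' at position 4: consonant
Total vowels: 2

2


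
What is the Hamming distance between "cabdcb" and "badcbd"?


Comparing "cabdcb" and "badcbd" position by position:
  Position 0: 'c' vs 'b' => differ
  Position 1: 'a' vs 'a' => same
  Position 2: 'b' vs 'd' => differ
  Position 3: 'd' vs 'c' => differ
  Position 4: 'c' vs 'b' => differ
  Position 5: 'b' vs 'd' => differ
Total differences (Hamming distance): 5

5


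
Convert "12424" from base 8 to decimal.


Input: "12424" in base 8
Positional expansion:
  Digit '1' (value 1) x 8^4 = 4096
  Digit '2' (value 2) x 8^3 = 1024
  Digit '4' (value 4) x 8^2 = 256
  Digit '2' (value 2) x 8^1 = 16
  Digit '4' (value 4) x 8^0 = 4
Sum = 5396

5396


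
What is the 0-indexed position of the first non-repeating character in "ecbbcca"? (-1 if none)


Input: ecbbcca
Character frequencies:
  'a': 1
  'b': 2
  'c': 3
  'e': 1
Scanning left to right for freq == 1:
  Position 0 ('e'): unique! => answer = 0

0


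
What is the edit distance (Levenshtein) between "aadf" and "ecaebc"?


Computing edit distance: "aadf" -> "ecaebc"
DP table:
           e    c    a    e    b    c
      0    1    2    3    4    5    6
  a   1    1    2    2    3    4    5
  a   2    2    2    2    3    4    5
  d   3    3    3    3    3    4    5
  f   4    4    4    4    4    4    5
Edit distance = dp[4][6] = 5

5


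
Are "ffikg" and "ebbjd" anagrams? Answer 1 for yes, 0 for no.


Strings: "ffikg", "ebbjd"
Sorted first:  ffgik
Sorted second: bbdej
Differ at position 0: 'f' vs 'b' => not anagrams

0


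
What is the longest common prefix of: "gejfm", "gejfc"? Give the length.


Words: gejfm, gejfc
  Position 0: all 'g' => match
  Position 1: all 'e' => match
  Position 2: all 'j' => match
  Position 3: all 'f' => match
  Position 4: ('m', 'c') => mismatch, stop
LCP = "gejf" (length 4)

4


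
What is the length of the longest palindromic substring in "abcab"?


Input: "abcab"
Checking substrings for palindromes:
  No multi-char palindromic substrings found
Longest palindromic substring: "a" with length 1

1


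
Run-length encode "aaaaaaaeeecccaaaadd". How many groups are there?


Input: aaaaaaaeeecccaaaadd
Scanning for consecutive runs:
  Group 1: 'a' x 7 (positions 0-6)
  Group 2: 'e' x 3 (positions 7-9)
  Group 3: 'c' x 3 (positions 10-12)
  Group 4: 'a' x 4 (positions 13-16)
  Group 5: 'd' x 2 (positions 17-18)
Total groups: 5

5


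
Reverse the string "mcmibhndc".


Input: mcmibhndc
Reading characters right to left:
  Position 8: 'c'
  Position 7: 'd'
  Position 6: 'n'
  Position 5: 'h'
  Position 4: 'b'
  Position 3: 'i'
  Position 2: 'm'
  Position 1: 'c'
  Position 0: 'm'
Reversed: cdnhbimcm

cdnhbimcm


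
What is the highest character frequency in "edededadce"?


Input: edededadce
Character counts:
  'a': 1
  'c': 1
  'd': 4
  'e': 4
Maximum frequency: 4

4


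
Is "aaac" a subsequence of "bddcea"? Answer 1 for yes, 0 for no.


Check if "aaac" is a subsequence of "bddcea"
Greedy scan:
  Position 0 ('b'): no match needed
  Position 1 ('d'): no match needed
  Position 2 ('d'): no match needed
  Position 3 ('c'): no match needed
  Position 4 ('e'): no match needed
  Position 5 ('a'): matches sub[0] = 'a'
Only matched 1/4 characters => not a subsequence

0


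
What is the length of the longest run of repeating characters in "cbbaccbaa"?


Input: "cbbaccbaa"
Scanning for longest run:
  Position 1 ('b'): new char, reset run to 1
  Position 2 ('b'): continues run of 'b', length=2
  Position 3 ('a'): new char, reset run to 1
  Position 4 ('c'): new char, reset run to 1
  Position 5 ('c'): continues run of 'c', length=2
  Position 6 ('b'): new char, reset run to 1
  Position 7 ('a'): new char, reset run to 1
  Position 8 ('a'): continues run of 'a', length=2
Longest run: 'b' with length 2

2


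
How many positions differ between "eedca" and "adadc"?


Comparing "eedca" and "adadc" position by position:
  Position 0: 'e' vs 'a' => DIFFER
  Position 1: 'e' vs 'd' => DIFFER
  Position 2: 'd' vs 'a' => DIFFER
  Position 3: 'c' vs 'd' => DIFFER
  Position 4: 'a' vs 'c' => DIFFER
Positions that differ: 5

5


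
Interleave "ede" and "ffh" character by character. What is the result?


Interleaving "ede" and "ffh":
  Position 0: 'e' from first, 'f' from second => "ef"
  Position 1: 'd' from first, 'f' from second => "df"
  Position 2: 'e' from first, 'h' from second => "eh"
Result: efdfeh

efdfeh


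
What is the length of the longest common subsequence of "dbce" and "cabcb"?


LCS of "dbce" and "cabcb"
DP table:
           c    a    b    c    b
      0    0    0    0    0    0
  d   0    0    0    0    0    0
  b   0    0    0    1    1    1
  c   0    1    1    1    2    2
  e   0    1    1    1    2    2
LCS length = dp[4][5] = 2

2


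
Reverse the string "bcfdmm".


Input: bcfdmm
Reading characters right to left:
  Position 5: 'm'
  Position 4: 'm'
  Position 3: 'd'
  Position 2: 'f'
  Position 1: 'c'
  Position 0: 'b'
Reversed: mmdfcb

mmdfcb


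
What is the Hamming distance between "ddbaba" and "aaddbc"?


Comparing "ddbaba" and "aaddbc" position by position:
  Position 0: 'd' vs 'a' => differ
  Position 1: 'd' vs 'a' => differ
  Position 2: 'b' vs 'd' => differ
  Position 3: 'a' vs 'd' => differ
  Position 4: 'b' vs 'b' => same
  Position 5: 'a' vs 'c' => differ
Total differences (Hamming distance): 5

5


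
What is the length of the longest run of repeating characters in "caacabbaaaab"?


Input: "caacabbaaaab"
Scanning for longest run:
  Position 1 ('a'): new char, reset run to 1
  Position 2 ('a'): continues run of 'a', length=2
  Position 3 ('c'): new char, reset run to 1
  Position 4 ('a'): new char, reset run to 1
  Position 5 ('b'): new char, reset run to 1
  Position 6 ('b'): continues run of 'b', length=2
  Position 7 ('a'): new char, reset run to 1
  Position 8 ('a'): continues run of 'a', length=2
  Position 9 ('a'): continues run of 'a', length=3
  Position 10 ('a'): continues run of 'a', length=4
  Position 11 ('b'): new char, reset run to 1
Longest run: 'a' with length 4

4


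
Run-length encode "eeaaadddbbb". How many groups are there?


Input: eeaaadddbbb
Scanning for consecutive runs:
  Group 1: 'e' x 2 (positions 0-1)
  Group 2: 'a' x 3 (positions 2-4)
  Group 3: 'd' x 3 (positions 5-7)
  Group 4: 'b' x 3 (positions 8-10)
Total groups: 4

4


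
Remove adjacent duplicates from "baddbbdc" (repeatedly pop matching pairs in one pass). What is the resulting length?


Input: baddbbdc
Stack-based adjacent duplicate removal:
  Read 'b': push. Stack: b
  Read 'a': push. Stack: ba
  Read 'd': push. Stack: bad
  Read 'd': matches stack top 'd' => pop. Stack: ba
  Read 'b': push. Stack: bab
  Read 'b': matches stack top 'b' => pop. Stack: ba
  Read 'd': push. Stack: bad
  Read 'c': push. Stack: badc
Final stack: "badc" (length 4)

4


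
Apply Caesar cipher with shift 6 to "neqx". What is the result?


Caesar cipher: shift "neqx" by 6
  'n' (pos 13) + 6 = pos 19 = 't'
  'e' (pos 4) + 6 = pos 10 = 'k'
  'q' (pos 16) + 6 = pos 22 = 'w'
  'x' (pos 23) + 6 = pos 3 = 'd'
Result: tkwd

tkwd


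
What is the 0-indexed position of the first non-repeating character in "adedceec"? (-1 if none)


Input: adedceec
Character frequencies:
  'a': 1
  'c': 2
  'd': 2
  'e': 3
Scanning left to right for freq == 1:
  Position 0 ('a'): unique! => answer = 0

0


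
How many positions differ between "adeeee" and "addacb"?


Comparing "adeeee" and "addacb" position by position:
  Position 0: 'a' vs 'a' => same
  Position 1: 'd' vs 'd' => same
  Position 2: 'e' vs 'd' => DIFFER
  Position 3: 'e' vs 'a' => DIFFER
  Position 4: 'e' vs 'c' => DIFFER
  Position 5: 'e' vs 'b' => DIFFER
Positions that differ: 4

4


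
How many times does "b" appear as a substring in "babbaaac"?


Searching for "b" in "babbaaac"
Scanning each position:
  Position 0: "b" => MATCH
  Position 1: "a" => no
  Position 2: "b" => MATCH
  Position 3: "b" => MATCH
  Position 4: "a" => no
  Position 5: "a" => no
  Position 6: "a" => no
  Position 7: "c" => no
Total occurrences: 3

3


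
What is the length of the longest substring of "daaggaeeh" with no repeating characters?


Input: "daaggaeeh"
Sliding window (track last position of each char):
  Position 0 ('d'): window [0,0] length 1 -- new best
  Position 1 ('a'): window [0,1] length 2 -- new best
  Position 2 ('a'): repeat (last at 1), move window start to 2
  Position 2 ('a'): window [2,2] length 1
  Position 3 ('g'): window [2,3] length 2
  Position 4 ('g'): repeat (last at 3), move window start to 4
  Position 4 ('g'): window [4,4] length 1
  Position 5 ('a'): window [4,5] length 2
  Position 6 ('e'): window [4,6] length 3 -- new best
  Position 7 ('e'): repeat (last at 6), move window start to 7
  Position 7 ('e'): window [7,7] length 1
  Position 8 ('h'): window [7,8] length 2
Longest substring with no repeats: "gae" with length 3

3


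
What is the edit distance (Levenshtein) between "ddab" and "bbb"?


Computing edit distance: "ddab" -> "bbb"
DP table:
           b    b    b
      0    1    2    3
  d   1    1    2    3
  d   2    2    2    3
  a   3    3    3    3
  b   4    3    3    3
Edit distance = dp[4][3] = 3

3


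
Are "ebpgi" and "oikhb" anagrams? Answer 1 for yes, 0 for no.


Strings: "ebpgi", "oikhb"
Sorted first:  begip
Sorted second: bhiko
Differ at position 1: 'e' vs 'h' => not anagrams

0


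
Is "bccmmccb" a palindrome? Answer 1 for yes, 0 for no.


Input: bccmmccb
Reversed: bccmmccb
  Compare pos 0 ('b') with pos 7 ('b'): match
  Compare pos 1 ('c') with pos 6 ('c'): match
  Compare pos 2 ('c') with pos 5 ('c'): match
  Compare pos 3 ('m') with pos 4 ('m'): match
Result: palindrome

1


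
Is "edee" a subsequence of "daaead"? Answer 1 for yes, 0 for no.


Check if "edee" is a subsequence of "daaead"
Greedy scan:
  Position 0 ('d'): no match needed
  Position 1 ('a'): no match needed
  Position 2 ('a'): no match needed
  Position 3 ('e'): matches sub[0] = 'e'
  Position 4 ('a'): no match needed
  Position 5 ('d'): matches sub[1] = 'd'
Only matched 2/4 characters => not a subsequence

0


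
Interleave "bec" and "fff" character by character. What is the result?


Interleaving "bec" and "fff":
  Position 0: 'b' from first, 'f' from second => "bf"
  Position 1: 'e' from first, 'f' from second => "ef"
  Position 2: 'c' from first, 'f' from second => "cf"
Result: bfefcf

bfefcf


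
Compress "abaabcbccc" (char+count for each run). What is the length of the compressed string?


Input: abaabcbccc
Runs:
  'a' x 1 => "a1"
  'b' x 1 => "b1"
  'a' x 2 => "a2"
  'b' x 1 => "b1"
  'c' x 1 => "c1"
  'b' x 1 => "b1"
  'c' x 3 => "c3"
Compressed: "a1b1a2b1c1b1c3"
Compressed length: 14

14


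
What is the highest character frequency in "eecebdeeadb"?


Input: eecebdeeadb
Character counts:
  'a': 1
  'b': 2
  'c': 1
  'd': 2
  'e': 5
Maximum frequency: 5

5


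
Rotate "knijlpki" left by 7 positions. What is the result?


Input: "knijlpki", rotate left by 7
First 7 characters: "knijlpk"
Remaining characters: "i"
Concatenate remaining + first: "i" + "knijlpk" = "iknijlpk"

iknijlpk


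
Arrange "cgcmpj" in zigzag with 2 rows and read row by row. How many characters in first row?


Zigzag "cgcmpj" into 2 rows:
Placing characters:
  'c' => row 0
  'g' => row 1
  'c' => row 0
  'm' => row 1
  'p' => row 0
  'j' => row 1
Rows:
  Row 0: "ccp"
  Row 1: "gmj"
First row length: 3

3


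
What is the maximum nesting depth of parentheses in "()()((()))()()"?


Input: "()()((()))()()"
Tracking depth:
  Position 0 '(': depth becomes 1
  Position 1 ')': depth becomes 0
  Position 2 '(': depth becomes 1
  Position 3 ')': depth becomes 0
  Position 4 '(': depth becomes 1
  Position 5 '(': depth becomes 2
  Position 6 '(': depth becomes 3
  Position 7 ')': depth becomes 2
  Position 8 ')': depth becomes 1
  Position 9 ')': depth becomes 0
  Position 10 '(': depth becomes 1
  Position 11 ')': depth becomes 0
  Position 12 '(': depth becomes 1
  Position 13 ')': depth becomes 0
Maximum depth reached: 3

3


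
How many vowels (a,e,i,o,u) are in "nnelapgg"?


Input: nnelapgg
Checking each character:
  'n' at position 0: consonant
  'n' at position 1: consonant
  'e' at position 2: vowel (running total: 1)
  'l' at position 3: consonant
  'a' at position 4: vowel (running total: 2)
  'p' at position 5: consonant
  'g' at position 6: consonant
  'g' at position 7: consonant
Total vowels: 2

2


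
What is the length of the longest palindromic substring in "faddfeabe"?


Input: "faddfeabe"
Checking substrings for palindromes:
  [2:4] "dd" (len 2) => palindrome
Longest palindromic substring: "dd" with length 2

2


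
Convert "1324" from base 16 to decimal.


Input: "1324" in base 16
Positional expansion:
  Digit '1' (value 1) x 16^3 = 4096
  Digit '3' (value 3) x 16^2 = 768
  Digit '2' (value 2) x 16^1 = 32
  Digit '4' (value 4) x 16^0 = 4
Sum = 4900

4900


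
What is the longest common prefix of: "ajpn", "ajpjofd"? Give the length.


Words: ajpn, ajpjofd
  Position 0: all 'a' => match
  Position 1: all 'j' => match
  Position 2: all 'p' => match
  Position 3: ('n', 'j') => mismatch, stop
LCP = "ajp" (length 3)

3


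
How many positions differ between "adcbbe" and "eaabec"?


Comparing "adcbbe" and "eaabec" position by position:
  Position 0: 'a' vs 'e' => DIFFER
  Position 1: 'd' vs 'a' => DIFFER
  Position 2: 'c' vs 'a' => DIFFER
  Position 3: 'b' vs 'b' => same
  Position 4: 'b' vs 'e' => DIFFER
  Position 5: 'e' vs 'c' => DIFFER
Positions that differ: 5

5


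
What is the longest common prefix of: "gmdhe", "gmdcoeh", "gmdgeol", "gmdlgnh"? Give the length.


Words: gmdhe, gmdcoeh, gmdgeol, gmdlgnh
  Position 0: all 'g' => match
  Position 1: all 'm' => match
  Position 2: all 'd' => match
  Position 3: ('h', 'c', 'g', 'l') => mismatch, stop
LCP = "gmd" (length 3)

3


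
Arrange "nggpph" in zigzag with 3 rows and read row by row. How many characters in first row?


Zigzag "nggpph" into 3 rows:
Placing characters:
  'n' => row 0
  'g' => row 1
  'g' => row 2
  'p' => row 1
  'p' => row 0
  'h' => row 1
Rows:
  Row 0: "np"
  Row 1: "gph"
  Row 2: "g"
First row length: 2

2


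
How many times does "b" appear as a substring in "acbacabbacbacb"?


Searching for "b" in "acbacabbacbacb"
Scanning each position:
  Position 0: "a" => no
  Position 1: "c" => no
  Position 2: "b" => MATCH
  Position 3: "a" => no
  Position 4: "c" => no
  Position 5: "a" => no
  Position 6: "b" => MATCH
  Position 7: "b" => MATCH
  Position 8: "a" => no
  Position 9: "c" => no
  Position 10: "b" => MATCH
  Position 11: "a" => no
  Position 12: "c" => no
  Position 13: "b" => MATCH
Total occurrences: 5

5


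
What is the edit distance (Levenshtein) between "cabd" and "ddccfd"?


Computing edit distance: "cabd" -> "ddccfd"
DP table:
           d    d    c    c    f    d
      0    1    2    3    4    5    6
  c   1    1    2    2    3    4    5
  a   2    2    2    3    3    4    5
  b   3    3    3    3    4    4    5
  d   4    3    3    4    4    5    4
Edit distance = dp[4][6] = 4

4


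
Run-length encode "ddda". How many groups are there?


Input: ddda
Scanning for consecutive runs:
  Group 1: 'd' x 3 (positions 0-2)
  Group 2: 'a' x 1 (positions 3-3)
Total groups: 2

2


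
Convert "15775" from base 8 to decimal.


Input: "15775" in base 8
Positional expansion:
  Digit '1' (value 1) x 8^4 = 4096
  Digit '5' (value 5) x 8^3 = 2560
  Digit '7' (value 7) x 8^2 = 448
  Digit '7' (value 7) x 8^1 = 56
  Digit '5' (value 5) x 8^0 = 5
Sum = 7165

7165


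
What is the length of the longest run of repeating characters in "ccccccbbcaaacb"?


Input: "ccccccbbcaaacb"
Scanning for longest run:
  Position 1 ('c'): continues run of 'c', length=2
  Position 2 ('c'): continues run of 'c', length=3
  Position 3 ('c'): continues run of 'c', length=4
  Position 4 ('c'): continues run of 'c', length=5
  Position 5 ('c'): continues run of 'c', length=6
  Position 6 ('b'): new char, reset run to 1
  Position 7 ('b'): continues run of 'b', length=2
  Position 8 ('c'): new char, reset run to 1
  Position 9 ('a'): new char, reset run to 1
  Position 10 ('a'): continues run of 'a', length=2
  Position 11 ('a'): continues run of 'a', length=3
  Position 12 ('c'): new char, reset run to 1
  Position 13 ('b'): new char, reset run to 1
Longest run: 'c' with length 6

6
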